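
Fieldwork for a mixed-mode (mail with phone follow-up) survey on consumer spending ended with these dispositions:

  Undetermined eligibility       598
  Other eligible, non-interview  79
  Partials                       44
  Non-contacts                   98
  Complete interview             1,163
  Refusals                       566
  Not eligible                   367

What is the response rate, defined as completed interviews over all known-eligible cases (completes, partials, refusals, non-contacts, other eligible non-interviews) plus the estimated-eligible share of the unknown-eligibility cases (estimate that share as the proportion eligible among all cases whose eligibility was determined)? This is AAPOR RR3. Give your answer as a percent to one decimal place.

47.4%

Top → 1163
Eligible (known) → 1163 + 44 + 566 + 98 + 79 = 1950
e = 1950 / (1950 + 367) = 1950 / 2317 = 0.8416
Eligible share of unknowns → 0.8416 × 598 = 503.28
Denom → 1950 + 503.28 = 2453.28
RR3 = 1163 / 2453.28 = 0.4741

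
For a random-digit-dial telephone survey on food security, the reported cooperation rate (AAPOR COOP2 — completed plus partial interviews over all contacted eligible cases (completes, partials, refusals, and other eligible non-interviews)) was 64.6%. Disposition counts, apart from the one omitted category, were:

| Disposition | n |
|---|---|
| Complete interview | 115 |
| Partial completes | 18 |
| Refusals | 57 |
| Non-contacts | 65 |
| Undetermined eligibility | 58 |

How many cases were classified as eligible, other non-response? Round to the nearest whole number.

16

Top: 115 + 18 = 133
COOP2 = 133 / D = 0.646
D = 133 / 0.646 = 205.9
Rest of base = 190
eligible, other non-response = 205.9 − 190 ≈ 16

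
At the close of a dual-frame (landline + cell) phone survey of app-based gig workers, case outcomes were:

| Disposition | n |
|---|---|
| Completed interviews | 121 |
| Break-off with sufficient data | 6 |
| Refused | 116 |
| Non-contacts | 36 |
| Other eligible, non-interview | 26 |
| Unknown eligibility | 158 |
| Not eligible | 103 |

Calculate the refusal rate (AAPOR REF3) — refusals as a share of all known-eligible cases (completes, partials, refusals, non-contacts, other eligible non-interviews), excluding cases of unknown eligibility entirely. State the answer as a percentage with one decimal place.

Num → 116
Denom → 121 + 6 + 116 + 36 + 26 = 305
REF3 = 116 / 305 = 0.3803

38.0%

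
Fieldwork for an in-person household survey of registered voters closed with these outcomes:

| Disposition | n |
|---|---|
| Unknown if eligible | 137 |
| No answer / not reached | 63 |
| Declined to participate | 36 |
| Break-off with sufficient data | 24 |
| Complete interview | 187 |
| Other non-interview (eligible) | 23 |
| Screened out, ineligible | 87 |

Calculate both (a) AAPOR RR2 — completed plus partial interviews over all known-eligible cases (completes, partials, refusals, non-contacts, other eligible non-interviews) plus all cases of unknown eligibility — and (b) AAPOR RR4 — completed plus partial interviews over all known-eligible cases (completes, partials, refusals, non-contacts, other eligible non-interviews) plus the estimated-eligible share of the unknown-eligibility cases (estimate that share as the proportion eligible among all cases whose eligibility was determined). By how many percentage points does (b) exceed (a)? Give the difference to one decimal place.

2.9

Numerator = 187 + 24 = 211
Denom = 187 + 24 + 36 + 63 + 23 + 137 = 470
RR2 = 211 / 470 = 0.4489
Known eligible = 187 + 24 + 36 + 63 + 23 = 333
e = 333 / (333 + 87) = 333 / 420 = 0.7929
Eligible share of unknowns = 0.7929 × 137 = 108.63
Denom = 333 + 108.63 = 441.63
RR4 = 211 / 441.63 = 0.4778
Difference = 47.78 − 44.89 = 2.89 percentage points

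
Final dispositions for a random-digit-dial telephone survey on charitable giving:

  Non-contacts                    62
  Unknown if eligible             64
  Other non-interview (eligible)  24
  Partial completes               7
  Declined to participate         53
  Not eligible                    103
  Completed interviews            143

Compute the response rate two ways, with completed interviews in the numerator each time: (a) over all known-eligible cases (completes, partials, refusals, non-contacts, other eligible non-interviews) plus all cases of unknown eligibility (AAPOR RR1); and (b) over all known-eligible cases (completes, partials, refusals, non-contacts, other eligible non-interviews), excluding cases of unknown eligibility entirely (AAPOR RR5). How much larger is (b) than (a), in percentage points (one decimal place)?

Num → 143
Base → 143 + 7 + 53 + 62 + 24 + 64 = 353
RR1 = 143 / 353 = 0.4051
Base → 143 + 7 + 53 + 62 + 24 = 289
RR5 = 143 / 289 = 0.4948
Difference = 49.48 − 40.51 = 8.97 percentage points

9.0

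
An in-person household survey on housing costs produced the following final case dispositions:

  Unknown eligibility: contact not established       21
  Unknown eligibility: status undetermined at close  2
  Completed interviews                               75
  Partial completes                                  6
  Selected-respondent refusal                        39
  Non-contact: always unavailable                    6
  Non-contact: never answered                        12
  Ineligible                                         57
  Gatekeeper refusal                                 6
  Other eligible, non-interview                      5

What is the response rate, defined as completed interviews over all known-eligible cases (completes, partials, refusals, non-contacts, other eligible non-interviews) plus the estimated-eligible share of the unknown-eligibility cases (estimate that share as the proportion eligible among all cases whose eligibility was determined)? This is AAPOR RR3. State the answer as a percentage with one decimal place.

Declined to participate = 6 + 39 = 45
No answer / not reached = 12 + 6 = 18
Undetermined eligibility = 21 + 2 = 23
Top → 75
Determined eligible → 75 + 6 + 45 + 18 + 5 = 149
e = 149 / (149 + 57) = 149 / 206 = 0.7233
e × U → 0.7233 × 23 = 16.64
Base → 149 + 16.64 = 165.64
RR3 = 75 / 165.64 = 0.4528

45.3%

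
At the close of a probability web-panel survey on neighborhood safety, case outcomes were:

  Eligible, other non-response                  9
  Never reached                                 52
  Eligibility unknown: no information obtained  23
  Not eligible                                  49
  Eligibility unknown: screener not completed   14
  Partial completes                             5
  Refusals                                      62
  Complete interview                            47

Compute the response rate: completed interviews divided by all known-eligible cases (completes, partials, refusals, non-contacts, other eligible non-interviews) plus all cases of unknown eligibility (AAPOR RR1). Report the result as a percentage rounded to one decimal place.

Undetermined eligibility = 14 + 23 = 37
Numerator → 47
Denom → 47 + 5 + 62 + 52 + 9 + 37 = 212
RR1 = 47 / 212 = 0.2217

22.2%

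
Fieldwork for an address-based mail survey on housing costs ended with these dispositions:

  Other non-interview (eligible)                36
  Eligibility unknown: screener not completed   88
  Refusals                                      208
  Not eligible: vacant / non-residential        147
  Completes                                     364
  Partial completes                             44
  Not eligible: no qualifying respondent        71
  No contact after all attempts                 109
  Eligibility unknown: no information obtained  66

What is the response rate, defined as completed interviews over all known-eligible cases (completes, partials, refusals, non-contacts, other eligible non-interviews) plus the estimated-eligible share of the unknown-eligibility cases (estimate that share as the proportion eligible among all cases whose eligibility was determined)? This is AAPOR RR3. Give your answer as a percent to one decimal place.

41.3%

Undetermined eligibility = 88 + 66 = 154
Out of scope = 71 + 147 = 218
Numerator: 364
Eligible (known): 364 + 44 + 208 + 109 + 36 = 761
e = 761 / (761 + 218) = 761 / 979 = 0.7773
e × U: 0.7773 × 154 = 119.70
Denom: 761 + 119.70 = 880.70
RR3 = 364 / 880.70 = 0.4133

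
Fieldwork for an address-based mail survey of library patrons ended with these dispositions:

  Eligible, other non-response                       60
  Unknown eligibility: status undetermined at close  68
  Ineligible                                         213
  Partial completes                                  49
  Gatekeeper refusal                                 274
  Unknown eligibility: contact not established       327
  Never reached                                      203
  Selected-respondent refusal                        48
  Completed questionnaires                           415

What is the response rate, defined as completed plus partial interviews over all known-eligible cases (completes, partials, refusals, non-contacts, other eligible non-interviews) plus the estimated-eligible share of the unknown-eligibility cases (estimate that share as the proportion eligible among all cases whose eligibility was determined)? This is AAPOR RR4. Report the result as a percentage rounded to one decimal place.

33.7%

Declined to participate = 274 + 48 = 322
Unknown eligibility = 327 + 68 = 395
Numerator → 415 + 49 = 464
Determined eligible → 415 + 49 + 322 + 203 + 60 = 1049
e = 1049 / (1049 + 213) = 1049 / 1262 = 0.8312
Eligible share of unknowns → 0.8312 × 395 = 328.32
Base → 1049 + 328.32 = 1377.32
RR4 = 464 / 1377.32 = 0.3369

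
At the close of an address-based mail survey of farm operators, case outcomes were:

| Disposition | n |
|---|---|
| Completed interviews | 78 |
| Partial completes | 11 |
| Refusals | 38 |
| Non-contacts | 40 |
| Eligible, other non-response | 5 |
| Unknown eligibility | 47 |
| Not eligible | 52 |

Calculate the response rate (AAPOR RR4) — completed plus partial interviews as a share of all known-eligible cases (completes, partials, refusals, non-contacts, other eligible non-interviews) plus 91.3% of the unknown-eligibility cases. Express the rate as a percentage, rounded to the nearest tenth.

41.4%

Num: 78 + 11 = 89
Eligible (known): 78 + 11 + 38 + 40 + 5 = 172
e × U: 0.9130 × 47 = 42.91
Base: 172 + 42.91 = 214.91
RR4 = 89 / 214.91 = 0.4141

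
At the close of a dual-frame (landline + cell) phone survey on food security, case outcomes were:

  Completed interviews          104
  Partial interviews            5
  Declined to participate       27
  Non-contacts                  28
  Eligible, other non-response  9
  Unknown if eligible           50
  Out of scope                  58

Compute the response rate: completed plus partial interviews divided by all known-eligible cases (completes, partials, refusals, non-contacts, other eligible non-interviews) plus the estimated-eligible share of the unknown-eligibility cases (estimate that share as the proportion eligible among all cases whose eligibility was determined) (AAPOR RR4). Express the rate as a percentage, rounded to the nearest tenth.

51.8%

Num = 104 + 5 = 109
Known eligible = 104 + 5 + 27 + 28 + 9 = 173
e = 173 / (173 + 58) = 173 / 231 = 0.7489
Eligible share of unknowns = 0.7489 × 50 = 37.45
Base = 173 + 37.45 = 210.45
RR4 = 109 / 210.45 = 0.5179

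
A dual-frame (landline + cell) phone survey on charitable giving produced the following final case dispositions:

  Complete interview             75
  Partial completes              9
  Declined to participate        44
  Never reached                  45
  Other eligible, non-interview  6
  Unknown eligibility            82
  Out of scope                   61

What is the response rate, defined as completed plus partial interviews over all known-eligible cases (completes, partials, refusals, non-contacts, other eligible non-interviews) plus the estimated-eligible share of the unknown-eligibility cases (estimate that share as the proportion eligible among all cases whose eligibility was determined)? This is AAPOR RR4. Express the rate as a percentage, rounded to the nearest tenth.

Numerator → 75 + 9 = 84
Known eligible → 75 + 9 + 44 + 45 + 6 = 179
e = 179 / (179 + 61) = 179 / 240 = 0.7458
e × U → 0.7458 × 82 = 61.16
Denom → 179 + 61.16 = 240.16
RR4 = 84 / 240.16 = 0.3498

35.0%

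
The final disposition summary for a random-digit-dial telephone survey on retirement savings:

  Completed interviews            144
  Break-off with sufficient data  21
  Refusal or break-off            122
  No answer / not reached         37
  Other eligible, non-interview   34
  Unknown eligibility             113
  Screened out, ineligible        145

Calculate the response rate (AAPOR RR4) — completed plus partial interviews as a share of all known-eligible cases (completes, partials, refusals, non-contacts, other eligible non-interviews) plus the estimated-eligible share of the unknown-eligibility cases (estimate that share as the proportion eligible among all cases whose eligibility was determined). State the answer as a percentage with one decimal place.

37.6%

Top → 144 + 21 = 165
Eligible (known) → 144 + 21 + 122 + 37 + 34 = 358
e = 358 / (358 + 145) = 358 / 503 = 0.7117
Estimated eligible among unknowns → 0.7117 × 113 = 80.42
Base → 358 + 80.42 = 438.42
RR4 = 165 / 438.42 = 0.3764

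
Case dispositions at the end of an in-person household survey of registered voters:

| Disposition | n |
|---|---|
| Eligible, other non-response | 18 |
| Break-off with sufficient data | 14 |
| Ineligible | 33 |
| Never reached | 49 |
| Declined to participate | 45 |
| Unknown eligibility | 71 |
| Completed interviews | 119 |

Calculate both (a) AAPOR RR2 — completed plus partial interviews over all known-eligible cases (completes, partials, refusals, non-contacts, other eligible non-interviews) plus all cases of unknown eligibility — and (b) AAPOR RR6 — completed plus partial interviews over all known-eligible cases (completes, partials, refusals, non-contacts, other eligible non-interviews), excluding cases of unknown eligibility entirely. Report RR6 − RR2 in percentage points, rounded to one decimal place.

12.2

Top = 119 + 14 = 133
Denominator = 119 + 14 + 45 + 49 + 18 + 71 = 316
RR2 = 133 / 316 = 0.4209
Denominator = 119 + 14 + 45 + 49 + 18 = 245
RR6 = 133 / 245 = 0.5429
Difference = 54.29 − 42.09 = 12.20 percentage points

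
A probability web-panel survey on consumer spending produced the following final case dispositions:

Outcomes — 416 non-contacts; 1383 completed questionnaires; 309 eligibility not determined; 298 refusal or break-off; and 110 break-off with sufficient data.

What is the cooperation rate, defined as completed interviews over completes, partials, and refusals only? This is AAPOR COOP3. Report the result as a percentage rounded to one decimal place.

77.2%

Num: 1383
Denominator: 1383 + 110 + 298 = 1791
COOP3 = 1383 / 1791 = 0.7722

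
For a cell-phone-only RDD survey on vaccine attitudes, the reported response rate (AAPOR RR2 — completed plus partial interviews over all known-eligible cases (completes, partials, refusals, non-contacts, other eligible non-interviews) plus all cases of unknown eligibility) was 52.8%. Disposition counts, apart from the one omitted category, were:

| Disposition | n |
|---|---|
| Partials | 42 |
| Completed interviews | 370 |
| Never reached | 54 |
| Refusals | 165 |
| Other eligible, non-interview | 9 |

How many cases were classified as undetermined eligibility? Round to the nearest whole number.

140

Top → 370 + 42 = 412
RR2 = 412 / D = 0.528
D = 412 / 0.528 = 780.3
Remaining denominator categories sum to 640
undetermined eligibility = 780.3 − 640 ≈ 140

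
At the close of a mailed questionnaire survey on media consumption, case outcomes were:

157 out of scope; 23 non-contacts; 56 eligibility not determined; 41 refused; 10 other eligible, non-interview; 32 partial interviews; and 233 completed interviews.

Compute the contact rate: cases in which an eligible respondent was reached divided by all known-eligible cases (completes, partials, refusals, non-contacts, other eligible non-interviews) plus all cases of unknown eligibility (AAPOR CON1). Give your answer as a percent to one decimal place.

Top: 233 + 32 + 41 + 10 = 316
Denominator: 233 + 32 + 41 + 23 + 10 + 56 = 395
CON1 = 316 / 395 = 0.8000

80.0%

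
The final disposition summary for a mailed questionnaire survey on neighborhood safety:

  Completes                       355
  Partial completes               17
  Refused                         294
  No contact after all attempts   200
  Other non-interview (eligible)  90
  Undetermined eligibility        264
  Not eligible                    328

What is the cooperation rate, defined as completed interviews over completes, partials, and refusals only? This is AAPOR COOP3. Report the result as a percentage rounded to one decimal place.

Top: 355
Base: 355 + 17 + 294 = 666
COOP3 = 355 / 666 = 0.5330

53.3%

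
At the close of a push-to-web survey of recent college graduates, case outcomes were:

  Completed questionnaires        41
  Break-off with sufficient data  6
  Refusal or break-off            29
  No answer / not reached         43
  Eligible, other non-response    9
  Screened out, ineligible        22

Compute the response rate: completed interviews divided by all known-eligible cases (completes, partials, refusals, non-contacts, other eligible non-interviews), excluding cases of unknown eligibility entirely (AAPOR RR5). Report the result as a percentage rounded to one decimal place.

Numerator: 41
Base: 41 + 6 + 29 + 43 + 9 = 128
RR5 = 41 / 128 = 0.3203

32.0%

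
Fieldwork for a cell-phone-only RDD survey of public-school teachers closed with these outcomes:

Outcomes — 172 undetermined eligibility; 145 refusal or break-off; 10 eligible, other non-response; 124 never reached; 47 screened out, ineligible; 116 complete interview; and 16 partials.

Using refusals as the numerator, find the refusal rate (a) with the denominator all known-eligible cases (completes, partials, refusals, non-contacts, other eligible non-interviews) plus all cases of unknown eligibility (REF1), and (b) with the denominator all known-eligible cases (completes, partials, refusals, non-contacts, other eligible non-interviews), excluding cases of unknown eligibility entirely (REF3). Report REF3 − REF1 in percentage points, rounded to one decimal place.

10.4

Num: 145
Denom: 116 + 16 + 145 + 124 + 10 + 172 = 583
REF1 = 145 / 583 = 0.2487
Denom: 116 + 16 + 145 + 124 + 10 = 411
REF3 = 145 / 411 = 0.3528
Difference = 35.28 − 24.87 = 10.41 percentage points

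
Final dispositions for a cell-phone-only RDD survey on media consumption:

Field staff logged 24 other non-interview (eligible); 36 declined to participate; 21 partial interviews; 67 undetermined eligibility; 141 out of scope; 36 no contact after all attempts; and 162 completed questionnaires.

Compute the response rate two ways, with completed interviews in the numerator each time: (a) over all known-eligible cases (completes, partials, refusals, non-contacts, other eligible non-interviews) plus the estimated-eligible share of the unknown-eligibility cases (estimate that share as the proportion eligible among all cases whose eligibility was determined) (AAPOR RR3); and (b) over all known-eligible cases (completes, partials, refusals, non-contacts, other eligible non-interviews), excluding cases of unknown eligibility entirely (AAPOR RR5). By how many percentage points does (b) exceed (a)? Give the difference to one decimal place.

Numerator: 162
Determined eligible: 162 + 21 + 36 + 36 + 24 = 279
e = 279 / (279 + 141) = 279 / 420 = 0.6643
Eligible share of unknowns: 0.6643 × 67 = 44.51
Base: 279 + 44.51 = 323.51
RR3 = 162 / 323.51 = 0.5008
Base: 162 + 21 + 36 + 36 + 24 = 279
RR5 = 162 / 279 = 0.5806
Difference = 58.06 − 50.08 = 7.98 percentage points

8.0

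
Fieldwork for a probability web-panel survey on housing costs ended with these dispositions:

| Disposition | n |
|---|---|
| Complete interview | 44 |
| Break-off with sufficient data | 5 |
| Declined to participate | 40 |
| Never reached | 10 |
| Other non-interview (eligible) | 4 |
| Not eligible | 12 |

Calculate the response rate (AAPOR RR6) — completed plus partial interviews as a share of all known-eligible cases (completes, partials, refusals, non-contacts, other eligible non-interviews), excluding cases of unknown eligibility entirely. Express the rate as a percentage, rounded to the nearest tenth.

47.6%

Top = 44 + 5 = 49
Denom = 44 + 5 + 40 + 10 + 4 = 103
RR6 = 49 / 103 = 0.4757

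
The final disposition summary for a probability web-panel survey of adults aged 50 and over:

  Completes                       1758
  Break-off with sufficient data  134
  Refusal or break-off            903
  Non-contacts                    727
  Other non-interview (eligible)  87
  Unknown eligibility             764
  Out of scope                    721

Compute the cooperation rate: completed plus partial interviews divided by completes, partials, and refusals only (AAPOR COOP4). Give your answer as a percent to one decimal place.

Top → 1758 + 134 = 1892
Base → 1758 + 134 + 903 = 2795
COOP4 = 1892 / 2795 = 0.6769

67.7%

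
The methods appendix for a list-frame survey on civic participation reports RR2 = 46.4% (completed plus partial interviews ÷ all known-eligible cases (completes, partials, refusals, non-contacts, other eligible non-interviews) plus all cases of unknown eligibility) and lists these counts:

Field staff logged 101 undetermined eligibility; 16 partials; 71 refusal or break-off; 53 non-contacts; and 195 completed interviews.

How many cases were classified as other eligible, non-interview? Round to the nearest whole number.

Numerator: 195 + 16 = 211
RR2 = 211 / D = 0.464
D = 211 / 0.464 = 454.7
Other denominator terms total 436
other eligible, non-interview = 454.7 − 436 ≈ 19

19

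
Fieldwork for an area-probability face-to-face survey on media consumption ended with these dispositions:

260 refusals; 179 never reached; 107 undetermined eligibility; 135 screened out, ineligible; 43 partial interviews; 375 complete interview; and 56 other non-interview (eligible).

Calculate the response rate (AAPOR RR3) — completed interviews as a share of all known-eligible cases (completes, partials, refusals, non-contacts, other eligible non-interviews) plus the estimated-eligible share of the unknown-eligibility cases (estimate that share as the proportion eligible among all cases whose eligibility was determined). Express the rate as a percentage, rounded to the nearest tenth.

37.3%

Numerator: 375
Eligible (known): 375 + 43 + 260 + 179 + 56 = 913
e = 913 / (913 + 135) = 913 / 1048 = 0.8712
Estimated eligible among unknowns: 0.8712 × 107 = 93.22
Base: 913 + 93.22 = 1006.22
RR3 = 375 / 1006.22 = 0.3727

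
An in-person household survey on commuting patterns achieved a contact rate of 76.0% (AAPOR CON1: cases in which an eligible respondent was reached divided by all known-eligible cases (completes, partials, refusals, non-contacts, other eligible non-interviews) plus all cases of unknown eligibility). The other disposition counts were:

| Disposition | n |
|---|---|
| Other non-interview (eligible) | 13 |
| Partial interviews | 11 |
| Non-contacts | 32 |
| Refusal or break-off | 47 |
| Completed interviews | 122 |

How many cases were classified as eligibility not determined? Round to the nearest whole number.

29

Num → 122 + 11 + 47 + 13 = 193
CON1 = 193 / D = 0.760
D = 193 / 0.760 = 253.9
Remaining denominator categories sum to 225
eligibility not determined = 253.9 − 225 ≈ 29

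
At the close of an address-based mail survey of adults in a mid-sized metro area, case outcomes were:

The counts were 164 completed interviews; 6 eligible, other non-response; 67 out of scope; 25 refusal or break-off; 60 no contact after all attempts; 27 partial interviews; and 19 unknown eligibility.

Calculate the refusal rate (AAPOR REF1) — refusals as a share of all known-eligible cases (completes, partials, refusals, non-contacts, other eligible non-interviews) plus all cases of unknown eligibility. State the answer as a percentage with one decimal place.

Numerator: 25
Denominator: 164 + 27 + 25 + 60 + 6 + 19 = 301
REF1 = 25 / 301 = 0.0831

8.3%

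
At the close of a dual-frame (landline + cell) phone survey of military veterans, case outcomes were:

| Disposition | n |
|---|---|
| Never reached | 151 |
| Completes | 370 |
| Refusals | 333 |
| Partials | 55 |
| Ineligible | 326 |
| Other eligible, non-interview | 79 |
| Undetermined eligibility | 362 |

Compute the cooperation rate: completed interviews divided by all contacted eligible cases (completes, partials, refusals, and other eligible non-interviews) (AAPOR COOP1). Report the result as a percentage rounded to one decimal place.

Top: 370
Denominator: 370 + 55 + 333 + 79 = 837
COOP1 = 370 / 837 = 0.4421

44.2%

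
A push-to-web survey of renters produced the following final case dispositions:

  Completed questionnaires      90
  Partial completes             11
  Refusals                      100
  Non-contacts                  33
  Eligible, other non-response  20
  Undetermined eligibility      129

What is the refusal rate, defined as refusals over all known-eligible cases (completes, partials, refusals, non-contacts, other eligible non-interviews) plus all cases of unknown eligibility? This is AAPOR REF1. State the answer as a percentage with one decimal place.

26.1%

Numerator: 100
Denom: 90 + 11 + 100 + 33 + 20 + 129 = 383
REF1 = 100 / 383 = 0.2611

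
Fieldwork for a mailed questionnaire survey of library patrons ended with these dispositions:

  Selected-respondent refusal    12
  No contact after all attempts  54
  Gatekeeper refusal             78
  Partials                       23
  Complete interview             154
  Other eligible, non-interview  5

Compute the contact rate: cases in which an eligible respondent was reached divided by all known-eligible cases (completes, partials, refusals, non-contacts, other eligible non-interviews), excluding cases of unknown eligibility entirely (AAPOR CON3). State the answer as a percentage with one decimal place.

Refusals = 78 + 12 = 90
Top: 154 + 23 + 90 + 5 = 272
Denom: 154 + 23 + 90 + 54 + 5 = 326
CON3 = 272 / 326 = 0.8344

83.4%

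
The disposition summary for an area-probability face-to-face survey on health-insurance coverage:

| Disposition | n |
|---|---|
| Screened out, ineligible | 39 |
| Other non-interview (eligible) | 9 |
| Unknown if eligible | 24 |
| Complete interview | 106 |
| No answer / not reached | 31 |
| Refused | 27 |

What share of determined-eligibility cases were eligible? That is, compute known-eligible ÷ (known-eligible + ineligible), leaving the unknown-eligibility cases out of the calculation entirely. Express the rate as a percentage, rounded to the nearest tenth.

81.6%

Determined eligible: 106 + 27 + 31 + 9 = 173
e = 173 / (173 + 39) = 173 / 212 = 0.8160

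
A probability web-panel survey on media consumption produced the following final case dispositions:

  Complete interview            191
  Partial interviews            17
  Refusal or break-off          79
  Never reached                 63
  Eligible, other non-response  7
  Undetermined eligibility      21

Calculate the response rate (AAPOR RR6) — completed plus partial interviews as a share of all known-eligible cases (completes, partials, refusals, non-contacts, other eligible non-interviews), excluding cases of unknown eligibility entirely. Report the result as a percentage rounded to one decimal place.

58.3%

Top: 191 + 17 = 208
Denom: 191 + 17 + 79 + 63 + 7 = 357
RR6 = 208 / 357 = 0.5826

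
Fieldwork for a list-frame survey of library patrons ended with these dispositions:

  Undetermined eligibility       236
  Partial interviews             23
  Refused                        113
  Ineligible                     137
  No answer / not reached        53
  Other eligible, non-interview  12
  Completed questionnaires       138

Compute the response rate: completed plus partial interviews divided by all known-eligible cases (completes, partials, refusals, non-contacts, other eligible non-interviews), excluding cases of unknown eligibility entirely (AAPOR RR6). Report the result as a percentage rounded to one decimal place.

Num = 138 + 23 = 161
Denom = 138 + 23 + 113 + 53 + 12 = 339
RR6 = 161 / 339 = 0.4749

47.5%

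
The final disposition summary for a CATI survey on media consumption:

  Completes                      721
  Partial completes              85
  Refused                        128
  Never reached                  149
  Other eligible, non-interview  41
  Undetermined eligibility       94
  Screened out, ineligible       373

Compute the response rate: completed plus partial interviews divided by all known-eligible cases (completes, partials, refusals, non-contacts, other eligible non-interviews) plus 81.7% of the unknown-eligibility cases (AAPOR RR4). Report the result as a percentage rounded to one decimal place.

67.1%

Num → 721 + 85 = 806
Known eligible → 721 + 85 + 128 + 149 + 41 = 1124
Estimated eligible among unknowns → 0.8170 × 94 = 76.80
Denom → 1124 + 76.80 = 1200.80
RR4 = 806 / 1200.80 = 0.6712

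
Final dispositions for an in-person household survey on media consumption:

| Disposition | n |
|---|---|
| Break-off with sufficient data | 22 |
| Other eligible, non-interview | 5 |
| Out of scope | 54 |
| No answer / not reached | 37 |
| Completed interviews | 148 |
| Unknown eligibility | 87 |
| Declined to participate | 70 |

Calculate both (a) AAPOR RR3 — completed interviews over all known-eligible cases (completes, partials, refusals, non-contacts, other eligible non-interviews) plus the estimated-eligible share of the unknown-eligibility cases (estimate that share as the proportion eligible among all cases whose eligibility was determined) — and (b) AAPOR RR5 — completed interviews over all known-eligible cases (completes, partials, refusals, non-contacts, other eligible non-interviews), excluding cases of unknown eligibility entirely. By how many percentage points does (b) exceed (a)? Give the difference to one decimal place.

10.8

Numerator: 148
Known eligible: 148 + 22 + 70 + 37 + 5 = 282
e = 282 / (282 + 54) = 282 / 336 = 0.8393
Eligible share of unknowns: 0.8393 × 87 = 73.02
Base: 282 + 73.02 = 355.02
RR3 = 148 / 355.02 = 0.4169
Base: 148 + 22 + 70 + 37 + 5 = 282
RR5 = 148 / 282 = 0.5248
Difference = 52.48 − 41.69 = 10.79 percentage points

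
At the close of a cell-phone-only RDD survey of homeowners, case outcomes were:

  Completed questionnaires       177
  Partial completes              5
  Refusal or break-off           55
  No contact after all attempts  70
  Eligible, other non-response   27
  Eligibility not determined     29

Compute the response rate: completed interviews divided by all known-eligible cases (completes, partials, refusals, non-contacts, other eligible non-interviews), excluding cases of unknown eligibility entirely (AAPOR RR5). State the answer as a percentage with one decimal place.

Num = 177
Base = 177 + 5 + 55 + 70 + 27 = 334
RR5 = 177 / 334 = 0.5299

53.0%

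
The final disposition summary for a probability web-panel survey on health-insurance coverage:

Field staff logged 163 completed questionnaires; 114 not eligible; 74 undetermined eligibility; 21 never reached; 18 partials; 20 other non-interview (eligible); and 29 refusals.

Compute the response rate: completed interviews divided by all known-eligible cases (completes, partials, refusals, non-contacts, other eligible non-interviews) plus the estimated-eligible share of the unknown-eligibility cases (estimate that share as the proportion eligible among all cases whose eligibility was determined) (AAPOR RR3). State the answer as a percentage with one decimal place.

54.0%

Num → 163
Eligible (known) → 163 + 18 + 29 + 21 + 20 = 251
e = 251 / (251 + 114) = 251 / 365 = 0.6877
e × U → 0.6877 × 74 = 50.89
Denom → 251 + 50.89 = 301.89
RR3 = 163 / 301.89 = 0.5399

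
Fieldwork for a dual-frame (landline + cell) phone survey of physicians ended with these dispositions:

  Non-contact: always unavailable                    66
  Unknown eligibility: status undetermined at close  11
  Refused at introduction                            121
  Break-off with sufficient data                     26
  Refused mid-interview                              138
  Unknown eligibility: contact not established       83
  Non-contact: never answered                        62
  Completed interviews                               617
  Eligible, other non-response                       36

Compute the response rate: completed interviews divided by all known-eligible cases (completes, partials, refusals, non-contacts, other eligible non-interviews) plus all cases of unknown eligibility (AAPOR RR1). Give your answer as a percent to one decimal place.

Refusals = 121 + 138 = 259
No answer / not reached = 62 + 66 = 128
Unknown eligibility = 83 + 11 = 94
Numerator → 617
Denominator → 617 + 26 + 259 + 128 + 36 + 94 = 1160
RR1 = 617 / 1160 = 0.5319

53.2%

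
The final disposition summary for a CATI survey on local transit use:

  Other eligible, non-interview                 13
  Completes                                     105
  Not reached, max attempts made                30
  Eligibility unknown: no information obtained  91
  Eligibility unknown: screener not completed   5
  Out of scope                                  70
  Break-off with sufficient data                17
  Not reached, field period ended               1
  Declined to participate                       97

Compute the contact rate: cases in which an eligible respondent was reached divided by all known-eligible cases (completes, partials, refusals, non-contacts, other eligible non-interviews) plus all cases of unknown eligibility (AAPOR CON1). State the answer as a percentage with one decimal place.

No contact after all attempts = 1 + 30 = 31
Unknown if eligible = 5 + 91 = 96
Top → 105 + 17 + 97 + 13 = 232
Denom → 105 + 17 + 97 + 31 + 13 + 96 = 359
CON1 = 232 / 359 = 0.6462

64.6%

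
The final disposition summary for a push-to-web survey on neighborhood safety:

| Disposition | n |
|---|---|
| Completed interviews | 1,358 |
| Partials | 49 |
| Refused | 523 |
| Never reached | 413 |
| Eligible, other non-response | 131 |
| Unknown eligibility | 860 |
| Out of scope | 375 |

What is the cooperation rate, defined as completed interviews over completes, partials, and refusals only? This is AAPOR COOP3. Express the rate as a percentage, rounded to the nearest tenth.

Num = 1358
Denominator = 1358 + 49 + 523 = 1930
COOP3 = 1358 / 1930 = 0.7036

70.4%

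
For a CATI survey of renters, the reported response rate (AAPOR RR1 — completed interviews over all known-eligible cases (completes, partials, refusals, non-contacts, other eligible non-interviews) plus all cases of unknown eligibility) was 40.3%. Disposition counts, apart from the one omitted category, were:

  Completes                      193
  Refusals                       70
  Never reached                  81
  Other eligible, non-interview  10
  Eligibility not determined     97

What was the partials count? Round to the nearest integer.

RR1 = 193 / D = 0.403
D = 193 / 0.403 = 478.9
Remaining denominator categories sum to 451
partials = 478.9 − 451 ≈ 28

28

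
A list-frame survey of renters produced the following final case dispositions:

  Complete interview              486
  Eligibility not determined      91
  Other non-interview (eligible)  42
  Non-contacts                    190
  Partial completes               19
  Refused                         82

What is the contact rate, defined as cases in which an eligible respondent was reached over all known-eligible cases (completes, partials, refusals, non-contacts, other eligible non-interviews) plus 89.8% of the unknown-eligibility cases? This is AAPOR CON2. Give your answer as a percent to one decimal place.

Numerator: 486 + 19 + 82 + 42 = 629
Determined eligible: 486 + 19 + 82 + 190 + 42 = 819
Estimated eligible among unknowns: 0.8980 × 91 = 81.72
Denominator: 819 + 81.72 = 900.72
CON2 = 629 / 900.72 = 0.6983

69.8%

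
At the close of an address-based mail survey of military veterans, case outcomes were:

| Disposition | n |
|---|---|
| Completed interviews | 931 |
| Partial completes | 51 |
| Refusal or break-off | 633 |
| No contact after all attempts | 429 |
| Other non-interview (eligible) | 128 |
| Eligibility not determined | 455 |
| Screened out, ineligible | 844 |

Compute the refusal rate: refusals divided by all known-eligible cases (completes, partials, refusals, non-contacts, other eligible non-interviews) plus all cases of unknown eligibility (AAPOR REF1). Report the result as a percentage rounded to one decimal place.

24.1%

Numerator: 633
Denom: 931 + 51 + 633 + 429 + 128 + 455 = 2627
REF1 = 633 / 2627 = 0.2410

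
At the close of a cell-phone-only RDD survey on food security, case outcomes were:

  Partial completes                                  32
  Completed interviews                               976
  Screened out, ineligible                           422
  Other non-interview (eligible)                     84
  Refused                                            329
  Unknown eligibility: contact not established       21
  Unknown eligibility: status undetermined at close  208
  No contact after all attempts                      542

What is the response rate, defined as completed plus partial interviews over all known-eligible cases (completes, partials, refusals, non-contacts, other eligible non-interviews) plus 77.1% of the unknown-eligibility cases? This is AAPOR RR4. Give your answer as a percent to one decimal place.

47.1%

Eligibility not determined = 21 + 208 = 229
Num → 976 + 32 = 1008
Determined eligible → 976 + 32 + 329 + 542 + 84 = 1963
Estimated eligible among unknowns → 0.7710 × 229 = 176.56
Base → 1963 + 176.56 = 2139.56
RR4 = 1008 / 2139.56 = 0.4711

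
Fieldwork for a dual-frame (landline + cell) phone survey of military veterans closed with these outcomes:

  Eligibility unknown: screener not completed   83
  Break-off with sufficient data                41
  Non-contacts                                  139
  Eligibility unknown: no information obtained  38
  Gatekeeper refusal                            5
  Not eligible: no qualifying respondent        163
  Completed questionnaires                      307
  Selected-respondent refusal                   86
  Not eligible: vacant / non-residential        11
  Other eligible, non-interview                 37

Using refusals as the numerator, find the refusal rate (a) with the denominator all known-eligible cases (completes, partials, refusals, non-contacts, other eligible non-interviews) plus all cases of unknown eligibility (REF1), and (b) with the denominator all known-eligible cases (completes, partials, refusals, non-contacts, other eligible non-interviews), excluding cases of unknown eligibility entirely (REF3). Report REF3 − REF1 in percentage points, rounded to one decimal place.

2.4

Refused = 5 + 86 = 91
Eligibility not determined = 83 + 38 = 121
Not eligible = 163 + 11 = 174
Numerator = 91
Base = 307 + 41 + 91 + 139 + 37 + 121 = 736
REF1 = 91 / 736 = 0.1236
Base = 307 + 41 + 91 + 139 + 37 = 615
REF3 = 91 / 615 = 0.1480
Difference = 14.80 − 12.36 = 2.44 percentage points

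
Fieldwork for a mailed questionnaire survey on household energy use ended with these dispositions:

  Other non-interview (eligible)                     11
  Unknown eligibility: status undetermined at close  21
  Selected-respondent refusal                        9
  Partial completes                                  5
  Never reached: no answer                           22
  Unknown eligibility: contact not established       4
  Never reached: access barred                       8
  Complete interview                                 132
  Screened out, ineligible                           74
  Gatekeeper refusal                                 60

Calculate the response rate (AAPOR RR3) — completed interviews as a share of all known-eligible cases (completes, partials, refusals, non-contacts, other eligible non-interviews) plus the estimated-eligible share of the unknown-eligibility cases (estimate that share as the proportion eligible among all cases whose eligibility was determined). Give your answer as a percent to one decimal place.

49.6%

Refusals = 60 + 9 = 69
No answer / not reached = 22 + 8 = 30
Eligibility not determined = 4 + 21 = 25
Numerator → 132
Known eligible → 132 + 5 + 69 + 30 + 11 = 247
e = 247 / (247 + 74) = 247 / 321 = 0.7695
Eligible share of unknowns → 0.7695 × 25 = 19.24
Denom → 247 + 19.24 = 266.24
RR3 = 132 / 266.24 = 0.4958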